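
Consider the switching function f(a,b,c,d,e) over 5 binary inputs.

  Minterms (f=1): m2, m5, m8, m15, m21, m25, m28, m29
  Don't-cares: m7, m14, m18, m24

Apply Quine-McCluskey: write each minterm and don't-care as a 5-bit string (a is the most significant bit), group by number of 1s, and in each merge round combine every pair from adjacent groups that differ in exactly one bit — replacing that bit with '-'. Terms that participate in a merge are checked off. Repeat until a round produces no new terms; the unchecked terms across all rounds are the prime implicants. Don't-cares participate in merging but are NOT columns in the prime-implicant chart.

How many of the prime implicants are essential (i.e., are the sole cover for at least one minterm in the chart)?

3

[col 0] 00010*, 00101*, 00111*, 01000*, 01110*, 01111*, 10010*, 10101*, 11000*, 11001*, 11100*, 11101*
[col 1] -0010, -0101, -1000, 0-111, 001-1, 0111-, 1-101, 11-00*, 11-01*, 1100-*, 1110-*
[col 2] 11-0-
Prime implicants: -0010, -0101, -1000, 0-111, 001-1, 0111-, 1-101, 11-0-
PI chart (minterm → PIs covering it):
  2 | -0010  (sole → essential)
  5 | -0101,001-1
  8 | -1000  (sole → essential)
  15 | 0-111,0111-
  21 | -0101,1-101
  25 | 11-0-  (sole → essential)
  28 | 11-0-  (sole → essential)
  29 | 1-101,11-0-
Essential prime implicants: -0010, -1000, 11-0-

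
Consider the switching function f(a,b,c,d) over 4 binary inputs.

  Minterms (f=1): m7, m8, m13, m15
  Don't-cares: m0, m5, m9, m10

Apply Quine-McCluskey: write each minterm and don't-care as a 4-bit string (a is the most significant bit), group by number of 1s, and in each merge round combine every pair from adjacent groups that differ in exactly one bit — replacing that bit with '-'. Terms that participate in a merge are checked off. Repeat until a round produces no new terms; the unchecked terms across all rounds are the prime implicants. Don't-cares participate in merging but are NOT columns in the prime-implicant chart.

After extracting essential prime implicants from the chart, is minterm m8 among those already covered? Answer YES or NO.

size-2^0 implicants → 0000(✓)  0101(✓)  0111(✓)  1000(✓)  1001(✓)  1010(✓)  1101(✓)  1111(✓)
size-2^1 implicants → -000  -101(✓)  -111(✓)  01-1(✓)  1-01  10-0  100-  11-1(✓)
size-2^2 implicants → -1-1
Unchecked terms (primes): -000, -1-1, 1-01, 10-0, 100-
Minterm coverage:
  m7 ⊆ -1-1 [E]
  m8 ⊆ -000,10-0,100-
  m13 ⊆ -1-1,1-01
  m15 ⊆ -1-1 [E]
E = {-1-1}

NO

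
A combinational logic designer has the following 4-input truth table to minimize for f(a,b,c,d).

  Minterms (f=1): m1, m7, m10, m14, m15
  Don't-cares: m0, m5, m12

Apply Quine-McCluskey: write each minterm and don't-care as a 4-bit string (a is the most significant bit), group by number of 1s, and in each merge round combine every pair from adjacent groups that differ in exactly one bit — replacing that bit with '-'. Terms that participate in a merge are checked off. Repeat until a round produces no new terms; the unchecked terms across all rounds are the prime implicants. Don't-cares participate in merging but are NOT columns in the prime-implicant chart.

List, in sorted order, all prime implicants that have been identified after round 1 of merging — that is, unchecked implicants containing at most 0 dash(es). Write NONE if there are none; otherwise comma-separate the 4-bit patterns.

Round 0: 0000✓ 0001✓ 0101✓ 0111✓ 1010✓ 1100✓ 1110✓ 1111✓
Round 1: -111 0-01 000- 01-1 1-10 11-0 111-
PIs = {-111, 0-01, 000-, 01-1, 1-10, 11-0, 111-}

NONE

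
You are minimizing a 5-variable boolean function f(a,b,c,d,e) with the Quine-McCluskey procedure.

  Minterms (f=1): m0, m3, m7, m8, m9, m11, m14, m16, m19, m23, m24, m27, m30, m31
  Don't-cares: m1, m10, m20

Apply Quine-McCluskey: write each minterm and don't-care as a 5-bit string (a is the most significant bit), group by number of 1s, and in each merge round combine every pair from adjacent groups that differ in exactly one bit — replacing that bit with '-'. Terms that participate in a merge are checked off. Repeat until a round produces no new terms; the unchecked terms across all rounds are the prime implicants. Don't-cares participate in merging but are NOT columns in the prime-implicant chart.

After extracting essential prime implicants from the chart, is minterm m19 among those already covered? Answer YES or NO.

YES

Round 0: 00000✓ 00001✓ 00011✓ 00111✓ 01000✓ 01001✓ 01010✓ 01011✓ 01110✓ 10000✓ 10011✓ 10100✓ 10111✓ 11000✓ 11011✓ 11110✓ 11111✓
Round 1: -0000✓ -0011✓ -0111✓ -1000✓ -1011✓ -1110 0-000✓ 0-001✓ 0-011✓ 00-11✓ 000-1✓ 0000-✓ 01-10 010-0✓ 010-1✓ 0100-✓ 0101-✓ 1-000✓ 1-011✓ 1-111✓ 10-00 10-11✓ 11-11✓ 1111-
Round 2: --000 --011 -0-11 0-0-1 0-00- 010-- 1--11
PIs = {--000, --011, -0-11, -1110, 0-0-1, 0-00-, 01-10, 010--, 1--11, 10-00, 1111-}
Coverage chart:
  m0: --000,0-00-
  m3: --011,-0-11,0-0-1
  m7: -0-11 ←essential
  m8: --000,0-00-,010--
  m9: 0-0-1,0-00-,010--
  m11: --011,0-0-1,010--
  m14: -1110,01-10
  m16: --000,10-00
  m19: --011,-0-11,1--11
  m23: -0-11,1--11
  m24: --000 ←essential
  m27: --011,1--11
  m30: -1110,1111-
  m31: 1--11,1111-
Essential: --000, -0-11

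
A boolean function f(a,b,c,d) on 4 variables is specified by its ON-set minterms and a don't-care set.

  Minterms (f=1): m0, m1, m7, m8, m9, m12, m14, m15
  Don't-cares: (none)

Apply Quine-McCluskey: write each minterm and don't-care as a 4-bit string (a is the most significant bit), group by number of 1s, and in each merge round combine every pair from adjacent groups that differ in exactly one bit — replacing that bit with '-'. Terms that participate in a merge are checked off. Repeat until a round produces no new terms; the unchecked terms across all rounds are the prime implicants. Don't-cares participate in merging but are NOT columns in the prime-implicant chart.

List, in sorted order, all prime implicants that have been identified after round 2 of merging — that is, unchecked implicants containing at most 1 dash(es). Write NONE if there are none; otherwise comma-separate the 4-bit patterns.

-111, 1-00, 11-0, 111-

[col 0] 0000*, 0001*, 0111*, 1000*, 1001*, 1100*, 1110*, 1111*
[col 1] -000*, -001*, -111, 000-*, 1-00, 100-*, 11-0, 111-
[col 2] -00-
Prime implicants: -00-, -111, 1-00, 11-0, 111-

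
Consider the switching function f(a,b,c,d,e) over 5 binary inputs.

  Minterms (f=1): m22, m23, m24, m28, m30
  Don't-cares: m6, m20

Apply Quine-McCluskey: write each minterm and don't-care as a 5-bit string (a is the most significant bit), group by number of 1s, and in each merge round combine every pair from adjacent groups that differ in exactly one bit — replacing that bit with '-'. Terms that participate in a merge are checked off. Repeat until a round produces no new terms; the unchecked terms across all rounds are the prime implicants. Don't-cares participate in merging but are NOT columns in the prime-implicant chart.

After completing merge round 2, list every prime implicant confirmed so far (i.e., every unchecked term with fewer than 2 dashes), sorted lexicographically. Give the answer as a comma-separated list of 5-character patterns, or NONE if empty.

-0110, 1011-, 11-00

[col 0] 00110*, 10100*, 10110*, 10111*, 11000*, 11100*, 11110*
[col 1] -0110, 1-100*, 1-110*, 101-0*, 1011-, 11-00, 111-0*
[col 2] 1-1-0
Prime implicants: -0110, 1-1-0, 1011-, 11-00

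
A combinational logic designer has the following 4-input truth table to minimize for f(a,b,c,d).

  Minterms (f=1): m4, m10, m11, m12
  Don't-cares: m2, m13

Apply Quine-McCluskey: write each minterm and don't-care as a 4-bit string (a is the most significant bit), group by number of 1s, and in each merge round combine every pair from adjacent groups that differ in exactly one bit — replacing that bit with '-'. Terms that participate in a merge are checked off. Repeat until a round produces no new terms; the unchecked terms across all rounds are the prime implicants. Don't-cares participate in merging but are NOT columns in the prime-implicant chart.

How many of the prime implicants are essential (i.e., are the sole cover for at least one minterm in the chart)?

2

[col 0] 0010*, 0100*, 1010*, 1011*, 1100*, 1101*
[col 1] -010, -100, 101-, 110-
Prime implicants: -010, -100, 101-, 110-
PI chart (minterm → PIs covering it):
  4 | -100  (sole → essential)
  10 | -010,101-
  11 | 101-  (sole → essential)
  12 | -100,110-
Essential prime implicants: -100, 101-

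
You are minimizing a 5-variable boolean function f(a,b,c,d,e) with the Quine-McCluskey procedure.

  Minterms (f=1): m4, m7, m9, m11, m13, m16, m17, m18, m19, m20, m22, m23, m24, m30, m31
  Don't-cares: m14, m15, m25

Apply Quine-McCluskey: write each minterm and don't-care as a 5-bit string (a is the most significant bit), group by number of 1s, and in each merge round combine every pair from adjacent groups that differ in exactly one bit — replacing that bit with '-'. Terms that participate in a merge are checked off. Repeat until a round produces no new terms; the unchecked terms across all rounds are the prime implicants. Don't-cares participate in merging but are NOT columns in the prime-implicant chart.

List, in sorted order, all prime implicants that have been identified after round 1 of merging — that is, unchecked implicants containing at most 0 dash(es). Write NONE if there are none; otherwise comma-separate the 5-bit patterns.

NONE

[col 0] 00100*, 00111*, 01001*, 01011*, 01101*, 01110*, 01111*, 10000*, 10001*, 10010*, 10011*, 10100*, 10110*, 10111*, 11000*, 11001*, 11110*, 11111*
[col 1] -0100, -0111*, -1001, -1110*, -1111*, 0-111*, 01-01*, 01-11*, 010-1*, 011-1*, 0111-*, 1-000*, 1-001*, 1-110*, 1-111*, 10-00*, 10-10*, 10-11*, 100-0*, 100-1*, 1000-*, 1001-*, 101-0*, 1011-*, 1100-*, 1111-*
[col 2] --111, -111-, 01--1, 1-00-, 1-11-, 10--0, 10-1-, 100--
Prime implicants: --111, -0100, -1001, -111-, 01--1, 1-00-, 1-11-, 10--0, 10-1-, 100--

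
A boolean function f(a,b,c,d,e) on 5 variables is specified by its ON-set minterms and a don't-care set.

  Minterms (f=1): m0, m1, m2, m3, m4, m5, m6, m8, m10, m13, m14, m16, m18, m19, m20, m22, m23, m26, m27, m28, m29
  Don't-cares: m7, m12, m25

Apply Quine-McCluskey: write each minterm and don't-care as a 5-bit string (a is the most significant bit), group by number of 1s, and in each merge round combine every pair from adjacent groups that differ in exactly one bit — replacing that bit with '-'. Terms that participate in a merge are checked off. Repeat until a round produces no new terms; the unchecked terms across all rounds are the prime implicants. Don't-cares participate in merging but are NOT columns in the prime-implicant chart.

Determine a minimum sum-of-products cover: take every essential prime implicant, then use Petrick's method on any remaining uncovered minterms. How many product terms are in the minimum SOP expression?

6

[col 0] 00000*, 00001*, 00010*, 00011*, 00100*, 00101*, 00110*, 00111*, 01000*, 01010*, 01100*, 01101*, 01110*, 10000*, 10010*, 10011*, 10100*, 10110*, 10111*, 11001*, 11010*, 11011*, 11100*, 11101*
[col 1] -0000*, -0010*, -0011*, -0100*, -0110*, -0111*, -1010*, -1100*, -1101*, 0-000*, 0-010*, 0-100*, 0-101*, 0-110*, 00-00*, 00-01*, 00-10*, 00-11*, 000-0*, 000-1*, 0000-*, 0001-*, 001-0*, 001-1*, 0010-*, 0011-*, 01-00*, 01-10*, 010-0*, 011-0*, 0110-*, 1-010*, 1-011*, 1-100*, 10-00*, 10-10*, 10-11*, 100-0*, 1001-*, 101-0*, 1011-*, 11-01, 110-1, 1101-*, 1110-*
[col 2] --010, --100, -0-00*, -0-10*, -0-11*, -00-0*, -001-*, -01-0*, -011-*, -110-, 0--00*, 0--10*, 0-0-0*, 0-1-0*, 0-10-, 00--0*, 00--1*, 00-0-*, 00-1-*, 000--*, 001--*, 01--0*, 1-01-, 10--0*, 10-1-*
[col 3] -0--0, -0-1-, 0---0, 00---
Prime implicants: --010, --100, -0--0, -0-1-, -110-, 0---0, 0-10-, 00---, 1-01-, 11-01, 110-1
PI chart (minterm → PIs covering it):
  0 | -0--0,0---0,00---
  1 | 00---  (sole → essential)
  2 | --010,-0--0,-0-1-,0---0,00---
  3 | -0-1-,00---
  4 | --100,-0--0,0---0,0-10-,00---
  5 | 0-10-,00---
  6 | -0--0,-0-1-,0---0,00---
  8 | 0---0  (sole → essential)
  10 | --010,0---0
  13 | -110-,0-10-
  14 | 0---0  (sole → essential)
  16 | -0--0  (sole → essential)
  18 | --010,-0--0,-0-1-,1-01-
  19 | -0-1-,1-01-
  20 | --100,-0--0
  22 | -0--0,-0-1-
  23 | -0-1-  (sole → essential)
  26 | --010,1-01-
  27 | 1-01-,110-1
  28 | --100,-110-
  29 | -110-,11-01
Essential prime implicants: -0--0, -0-1-, 0---0, 00---
Petrick residual → -110-, 1-01-
Minimum SOP uses 6 PIs: b'e' + b'd + bcd' + a'e' + a'b' + ac'd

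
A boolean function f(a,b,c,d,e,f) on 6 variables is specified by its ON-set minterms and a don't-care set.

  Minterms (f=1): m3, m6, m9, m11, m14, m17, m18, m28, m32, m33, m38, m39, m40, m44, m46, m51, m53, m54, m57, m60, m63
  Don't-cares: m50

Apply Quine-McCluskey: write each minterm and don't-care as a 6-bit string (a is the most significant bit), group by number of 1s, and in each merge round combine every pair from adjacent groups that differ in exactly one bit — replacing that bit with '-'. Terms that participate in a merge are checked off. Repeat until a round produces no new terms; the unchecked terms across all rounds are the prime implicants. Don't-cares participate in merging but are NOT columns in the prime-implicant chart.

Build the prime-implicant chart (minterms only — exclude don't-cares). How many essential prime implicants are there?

size-2^0 implicants → 000011(✓)  000110(✓)  001001(✓)  001011(✓)  001110(✓)  010001  010010(✓)  011100(✓)  100000(✓)  100001(✓)  100110(✓)  100111(✓)  101000(✓)  101100(✓)  101110(✓)  110010(✓)  110011(✓)  110101  110110(✓)  111001  111100(✓)  111111
size-2^1 implicants → -00110(✓)  -01110(✓)  -10010  -11100  00-011  00-110(✓)  0010-1  1-0110  1-1100  10-000  10-110(✓)  10000-  10011-  101-00  1011-0  110-10  11001-
size-2^2 implicants → -0-110
Unchecked terms (primes): -0-110, -10010, -11100, 00-011, 0010-1, 010001, 1-0110, 1-1100, 10-000, 10000-, 10011-, 101-00, 1011-0, 110-10, 11001-, 110101, 111001, 111111
Minterm coverage:
  m3 ⊆ 00-011 [E]
  m6 ⊆ -0-110 [E]
  m9 ⊆ 0010-1 [E]
  m11 ⊆ 00-011,0010-1
  m14 ⊆ -0-110 [E]
  m17 ⊆ 010001 [E]
  m18 ⊆ -10010 [E]
  m28 ⊆ -11100 [E]
  m32 ⊆ 10-000,10000-
  m33 ⊆ 10000- [E]
  m38 ⊆ -0-110,1-0110,10011-
  m39 ⊆ 10011- [E]
  m40 ⊆ 10-000,101-00
  m44 ⊆ 1-1100,101-00,1011-0
  m46 ⊆ -0-110,1011-0
  m51 ⊆ 11001- [E]
  m53 ⊆ 110101 [E]
  m54 ⊆ 1-0110,110-10
  m57 ⊆ 111001 [E]
  m60 ⊆ -11100,1-1100
  m63 ⊆ 111111 [E]
E = {-0-110, -10010, -11100, 00-011, 0010-1, 010001, 10000-, 10011-, 11001-, 110101, 111001, 111111}

12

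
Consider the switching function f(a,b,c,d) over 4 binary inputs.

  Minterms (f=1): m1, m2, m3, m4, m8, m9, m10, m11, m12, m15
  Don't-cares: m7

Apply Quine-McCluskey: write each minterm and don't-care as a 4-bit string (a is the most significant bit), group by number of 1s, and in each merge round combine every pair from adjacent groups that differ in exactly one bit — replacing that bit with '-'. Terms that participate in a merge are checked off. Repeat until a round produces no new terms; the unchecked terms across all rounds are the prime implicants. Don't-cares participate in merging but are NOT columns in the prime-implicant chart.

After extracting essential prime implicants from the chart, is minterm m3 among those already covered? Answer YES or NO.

[col 0] 0001*, 0010*, 0011*, 0100*, 0111*, 1000*, 1001*, 1010*, 1011*, 1100*, 1111*
[col 1] -001*, -010*, -011*, -100, -111*, 0-11*, 00-1*, 001-*, 1-00, 1-11*, 10-0*, 10-1*, 100-*, 101-*
[col 2] --11, -0-1, -01-, 10--
Prime implicants: --11, -0-1, -01-, -100, 1-00, 10--
PI chart (minterm → PIs covering it):
  1 | -0-1  (sole → essential)
  2 | -01-  (sole → essential)
  3 | --11,-0-1,-01-
  4 | -100  (sole → essential)
  8 | 1-00,10--
  9 | -0-1,10--
  10 | -01-,10--
  11 | --11,-0-1,-01-,10--
  12 | -100,1-00
  15 | --11  (sole → essential)
Essential prime implicants: --11, -0-1, -01-, -100

YES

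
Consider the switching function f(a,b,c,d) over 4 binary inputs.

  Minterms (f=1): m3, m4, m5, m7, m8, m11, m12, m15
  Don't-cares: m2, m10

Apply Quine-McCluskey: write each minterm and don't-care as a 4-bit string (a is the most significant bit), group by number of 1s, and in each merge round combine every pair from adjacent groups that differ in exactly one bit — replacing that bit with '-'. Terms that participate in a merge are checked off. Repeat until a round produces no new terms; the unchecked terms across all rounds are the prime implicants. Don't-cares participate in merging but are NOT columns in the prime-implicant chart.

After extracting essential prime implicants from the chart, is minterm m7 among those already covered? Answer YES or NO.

YES

Round 0: 0010✓ 0011✓ 0100✓ 0101✓ 0111✓ 1000✓ 1010✓ 1011✓ 1100✓ 1111✓
Round 1: -010✓ -011✓ -100 -111✓ 0-11✓ 001-✓ 01-1 010- 1-00 1-11✓ 10-0 101-✓
Round 2: --11 -01-
PIs = {--11, -01-, -100, 01-1, 010-, 1-00, 10-0}
Coverage chart:
  m3: --11,-01-
  m4: -100,010-
  m5: 01-1,010-
  m7: --11,01-1
  m8: 1-00,10-0
  m11: --11,-01-
  m12: -100,1-00
  m15: --11 ←essential
Essential: --11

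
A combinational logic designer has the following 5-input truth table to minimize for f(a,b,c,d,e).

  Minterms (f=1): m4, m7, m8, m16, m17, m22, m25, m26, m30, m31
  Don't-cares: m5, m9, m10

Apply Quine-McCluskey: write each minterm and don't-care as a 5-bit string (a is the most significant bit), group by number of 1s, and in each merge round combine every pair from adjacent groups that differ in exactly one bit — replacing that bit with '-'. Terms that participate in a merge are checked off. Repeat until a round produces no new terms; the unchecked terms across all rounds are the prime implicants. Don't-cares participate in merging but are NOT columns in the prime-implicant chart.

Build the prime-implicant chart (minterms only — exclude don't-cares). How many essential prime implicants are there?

5

Round 0: 00100✓ 00101✓ 00111✓ 01000✓ 01001✓ 01010✓ 10000✓ 10001✓ 10110✓ 11001✓ 11010✓ 11110✓ 11111✓
Round 1: -1001 -1010 001-1 0010- 010-0 0100- 1-001 1-110 1000- 11-10 1111-
PIs = {-1001, -1010, 001-1, 0010-, 010-0, 0100-, 1-001, 1-110, 1000-, 11-10, 1111-}
Coverage chart:
  m4: 0010- ←essential
  m7: 001-1 ←essential
  m8: 010-0,0100-
  m16: 1000- ←essential
  m17: 1-001,1000-
  m22: 1-110 ←essential
  m25: -1001,1-001
  m26: -1010,11-10
  m30: 1-110,11-10,1111-
  m31: 1111- ←essential
Essential: 001-1, 0010-, 1-110, 1000-, 1111-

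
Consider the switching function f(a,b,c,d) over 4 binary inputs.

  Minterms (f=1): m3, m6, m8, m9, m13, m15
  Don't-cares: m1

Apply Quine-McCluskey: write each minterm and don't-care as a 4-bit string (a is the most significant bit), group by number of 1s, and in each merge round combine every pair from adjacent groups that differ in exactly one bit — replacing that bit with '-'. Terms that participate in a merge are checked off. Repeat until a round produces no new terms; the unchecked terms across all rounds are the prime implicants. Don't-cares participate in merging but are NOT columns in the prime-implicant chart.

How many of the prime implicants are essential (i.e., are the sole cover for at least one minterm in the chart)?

Round 0: 0001✓ 0011✓ 0110 1000✓ 1001✓ 1101✓ 1111✓
Round 1: -001 00-1 1-01 100- 11-1
PIs = {-001, 00-1, 0110, 1-01, 100-, 11-1}
Coverage chart:
  m3: 00-1 ←essential
  m6: 0110 ←essential
  m8: 100- ←essential
  m9: -001,1-01,100-
  m13: 1-01,11-1
  m15: 11-1 ←essential
Essential: 00-1, 0110, 100-, 11-1

4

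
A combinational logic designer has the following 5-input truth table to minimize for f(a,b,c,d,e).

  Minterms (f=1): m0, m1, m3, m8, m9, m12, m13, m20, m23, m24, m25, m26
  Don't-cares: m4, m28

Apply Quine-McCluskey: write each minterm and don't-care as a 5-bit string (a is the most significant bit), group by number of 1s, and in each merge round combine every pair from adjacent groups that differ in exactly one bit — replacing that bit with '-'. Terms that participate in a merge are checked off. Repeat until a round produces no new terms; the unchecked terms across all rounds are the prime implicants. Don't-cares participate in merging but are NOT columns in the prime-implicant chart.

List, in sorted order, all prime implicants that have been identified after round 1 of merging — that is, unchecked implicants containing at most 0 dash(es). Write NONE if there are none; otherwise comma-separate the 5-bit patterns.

[col 0] 00000*, 00001*, 00011*, 00100*, 01000*, 01001*, 01100*, 01101*, 10100*, 10111, 11000*, 11001*, 11010*, 11100*
[col 1] -0100*, -1000*, -1001*, -1100*, 0-000*, 0-001*, 0-100*, 00-00*, 000-1, 0000-*, 01-00*, 01-01*, 0100-*, 0110-*, 1-100*, 11-00*, 110-0, 1100-*
[col 2] --100, -1-00, -100-, 0--00, 0-00-, 01-0-
Prime implicants: --100, -1-00, -100-, 0--00, 0-00-, 000-1, 01-0-, 10111, 110-0

10111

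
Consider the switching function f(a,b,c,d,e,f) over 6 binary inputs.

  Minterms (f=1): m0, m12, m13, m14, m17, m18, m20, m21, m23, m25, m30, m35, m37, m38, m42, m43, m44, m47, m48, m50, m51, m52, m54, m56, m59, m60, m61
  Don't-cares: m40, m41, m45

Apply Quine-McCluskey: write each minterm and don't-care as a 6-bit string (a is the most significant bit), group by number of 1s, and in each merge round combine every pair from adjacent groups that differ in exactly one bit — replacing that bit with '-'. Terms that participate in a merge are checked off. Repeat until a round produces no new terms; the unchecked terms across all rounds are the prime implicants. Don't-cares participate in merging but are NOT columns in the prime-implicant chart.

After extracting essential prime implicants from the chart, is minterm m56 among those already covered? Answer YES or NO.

NO

size-2^0 implicants → 000000  001100(✓)  001101(✓)  001110(✓)  010001(✓)  010010(✓)  010100(✓)  010101(✓)  010111(✓)  011001(✓)  011110(✓)  100011(✓)  100101(✓)  100110(✓)  101000(✓)  101001(✓)  101010(✓)  101011(✓)  101100(✓)  101101(✓)  101111(✓)  110000(✓)  110010(✓)  110011(✓)  110100(✓)  110110(✓)  111000(✓)  111011(✓)  111100(✓)  111101(✓)
size-2^1 implicants → -01100(✓)  -01101(✓)  -10010  -10100  0-1110  0011-0  00110-(✓)  01-001  010-01  0101-1  01010-  1-0011(✓)  1-0110  1-1000(✓)  1-1011(✓)  1-1100(✓)  1-1101(✓)  10-011(✓)  10-101  101-00(✓)  101-01(✓)  101-11(✓)  1010-0(✓)  1010-1(✓)  10100-(✓)  10101-(✓)  1011-1(✓)  10110-(✓)  11-000(✓)  11-011(✓)  11-100(✓)  110-00(✓)  110-10(✓)  1100-0(✓)  11001-  1101-0(✓)  111-00(✓)  11110-(✓)
size-2^2 implicants → -0110-  1--011  1-1-00  1-110-  101--1  101-0-  1010--  11--00  110--0
Unchecked terms (primes): -0110-, -10010, -10100, 0-1110, 000000, 0011-0, 01-001, 010-01, 0101-1, 01010-, 1--011, 1-0110, 1-1-00, 1-110-, 10-101, 101--1, 101-0-, 1010--, 11--00, 110--0, 11001-
Minterm coverage:
  m0 ⊆ 000000 [E]
  m12 ⊆ -0110-,0011-0
  m13 ⊆ -0110- [E]
  m14 ⊆ 0-1110,0011-0
  m17 ⊆ 01-001,010-01
  m18 ⊆ -10010 [E]
  m20 ⊆ -10100,01010-
  m21 ⊆ 010-01,0101-1,01010-
  m23 ⊆ 0101-1 [E]
  m25 ⊆ 01-001 [E]
  m30 ⊆ 0-1110 [E]
  m35 ⊆ 1--011 [E]
  m37 ⊆ 10-101 [E]
  m38 ⊆ 1-0110 [E]
  m42 ⊆ 1010-- [E]
  m43 ⊆ 1--011,101--1,1010--
  m44 ⊆ -0110-,1-1-00,1-110-,101-0-
  m47 ⊆ 101--1 [E]
  m48 ⊆ 11--00,110--0
  m50 ⊆ -10010,110--0,11001-
  m51 ⊆ 1--011,11001-
  m52 ⊆ -10100,11--00,110--0
  m54 ⊆ 1-0110,110--0
  m56 ⊆ 1-1-00,11--00
  m59 ⊆ 1--011 [E]
  m60 ⊆ 1-1-00,1-110-,11--00
  m61 ⊆ 1-110- [E]
E = {-0110-, -10010, 0-1110, 000000, 01-001, 0101-1, 1--011, 1-0110, 1-110-, 10-101, 101--1, 1010--}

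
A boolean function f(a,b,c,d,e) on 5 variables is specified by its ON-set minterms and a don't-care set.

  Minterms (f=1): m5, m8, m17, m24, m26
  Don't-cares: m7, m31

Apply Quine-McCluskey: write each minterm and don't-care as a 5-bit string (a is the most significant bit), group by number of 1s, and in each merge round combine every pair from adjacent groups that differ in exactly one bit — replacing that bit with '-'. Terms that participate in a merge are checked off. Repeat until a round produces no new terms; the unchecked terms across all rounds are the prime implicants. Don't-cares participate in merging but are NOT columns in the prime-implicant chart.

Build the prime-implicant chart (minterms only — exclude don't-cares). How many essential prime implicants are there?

4

Round 0: 00101✓ 00111✓ 01000✓ 10001 11000✓ 11010✓ 11111
Round 1: -1000 001-1 110-0
PIs = {-1000, 001-1, 10001, 110-0, 11111}
Coverage chart:
  m5: 001-1 ←essential
  m8: -1000 ←essential
  m17: 10001 ←essential
  m24: -1000,110-0
  m26: 110-0 ←essential
Essential: -1000, 001-1, 10001, 110-0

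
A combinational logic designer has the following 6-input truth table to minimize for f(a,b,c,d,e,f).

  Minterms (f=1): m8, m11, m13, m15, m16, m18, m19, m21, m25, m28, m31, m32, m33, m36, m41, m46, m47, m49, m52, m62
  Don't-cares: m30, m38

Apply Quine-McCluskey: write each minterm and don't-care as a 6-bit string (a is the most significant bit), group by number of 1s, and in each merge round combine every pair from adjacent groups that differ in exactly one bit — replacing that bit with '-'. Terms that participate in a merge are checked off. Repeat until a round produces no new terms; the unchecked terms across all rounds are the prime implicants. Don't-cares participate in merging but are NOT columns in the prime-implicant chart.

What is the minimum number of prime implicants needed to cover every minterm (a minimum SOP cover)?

Round 0: 001000 001011✓ 001101✓ 001111✓ 010000✓ 010010✓ 010011✓ 010101 011001 011100✓ 011110✓ 011111✓ 100000✓ 100001✓ 100100✓ 100110✓ 101001✓ 101110✓ 101111✓ 110001✓ 110100✓ 111110✓
Round 1: -01111 -11110 0-1111 001-11 0011-1 0100-0 01001- 0111-0 01111- 1-0001 1-0100 1-1110 10-001 10-110 100-00 10000- 1001-0 10111-
PIs = {-01111, -11110, 0-1111, 001-11, 001000, 0011-1, 0100-0, 01001-, 010101, 011001, 0111-0, 01111-, 1-0001, 1-0100, 1-1110, 10-001, 10-110, 100-00, 10000-, 1001-0, 10111-}
Coverage chart:
  m8: 001000 ←essential
  m11: 001-11 ←essential
  m13: 0011-1 ←essential
  m15: -01111,0-1111,001-11,0011-1
  m16: 0100-0 ←essential
  m18: 0100-0,01001-
  m19: 01001- ←essential
  m21: 010101 ←essential
  m25: 011001 ←essential
  m28: 0111-0 ←essential
  m31: 0-1111,01111-
  m32: 100-00,10000-
  m33: 1-0001,10-001,10000-
  m36: 1-0100,100-00,1001-0
  m41: 10-001 ←essential
  m46: 1-1110,10-110,10111-
  m47: -01111,10111-
  m49: 1-0001 ←essential
  m52: 1-0100 ←essential
  m62: -11110,1-1110
Essential: 001-11, 001000, 0011-1, 0100-0, 01001-, 010101, 011001, 0111-0, 1-0001, 1-0100, 10-001
Petrick residual → -01111, 0-1111, 1-1110, 100-00
Min cover (15 terms): b'cdef + a'cdef + a'b'cef + a'b'cd'e'f' + a'b'cdf + a'bc'd'f' + a'bc'd'e + a'bc'de'f + a'bcd'e'f + a'bcdf' + ac'd'e'f + ac'de'f' + acdef' + ab'd'e'f + ab'c'e'f'

15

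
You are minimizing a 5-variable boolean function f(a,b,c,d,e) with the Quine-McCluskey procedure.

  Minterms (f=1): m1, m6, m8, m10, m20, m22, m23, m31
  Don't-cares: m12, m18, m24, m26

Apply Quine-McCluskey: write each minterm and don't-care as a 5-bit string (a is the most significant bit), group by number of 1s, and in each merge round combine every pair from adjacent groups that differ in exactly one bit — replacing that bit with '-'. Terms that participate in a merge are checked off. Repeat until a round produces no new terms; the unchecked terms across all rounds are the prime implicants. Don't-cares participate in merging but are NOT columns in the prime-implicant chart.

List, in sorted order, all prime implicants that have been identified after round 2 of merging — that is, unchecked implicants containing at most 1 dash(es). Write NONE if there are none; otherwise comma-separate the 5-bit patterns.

[col 0] 00001, 00110*, 01000*, 01010*, 01100*, 10010*, 10100*, 10110*, 10111*, 11000*, 11010*, 11111*
[col 1] -0110, -1000*, -1010*, 01-00, 010-0*, 1-010, 1-111, 10-10, 101-0, 1011-, 110-0*
[col 2] -10-0
Prime implicants: -0110, -10-0, 00001, 01-00, 1-010, 1-111, 10-10, 101-0, 1011-

-0110, 00001, 01-00, 1-010, 1-111, 10-10, 101-0, 1011-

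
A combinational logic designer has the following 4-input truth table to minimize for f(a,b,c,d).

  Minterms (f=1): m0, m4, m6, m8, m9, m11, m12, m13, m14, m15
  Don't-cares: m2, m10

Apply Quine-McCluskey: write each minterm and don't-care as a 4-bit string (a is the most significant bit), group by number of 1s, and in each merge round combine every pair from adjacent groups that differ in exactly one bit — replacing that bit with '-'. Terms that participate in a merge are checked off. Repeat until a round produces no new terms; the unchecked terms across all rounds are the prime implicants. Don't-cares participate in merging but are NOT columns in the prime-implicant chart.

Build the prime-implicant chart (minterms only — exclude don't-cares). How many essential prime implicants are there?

size-2^0 implicants → 0000(✓)  0010(✓)  0100(✓)  0110(✓)  1000(✓)  1001(✓)  1010(✓)  1011(✓)  1100(✓)  1101(✓)  1110(✓)  1111(✓)
size-2^1 implicants → -000(✓)  -010(✓)  -100(✓)  -110(✓)  0-00(✓)  0-10(✓)  00-0(✓)  01-0(✓)  1-00(✓)  1-01(✓)  1-10(✓)  1-11(✓)  10-0(✓)  10-1(✓)  100-(✓)  101-(✓)  11-0(✓)  11-1(✓)  110-(✓)  111-(✓)
size-2^2 implicants → --00(✓)  --10(✓)  -0-0(✓)  -1-0(✓)  0--0(✓)  1--0(✓)  1--1(✓)  1-0-(✓)  1-1-(✓)  10--(✓)  11--(✓)
size-2^3 implicants → ---0  1---
Unchecked terms (primes): ---0, 1---
Minterm coverage:
  m0 ⊆ ---0 [E]
  m4 ⊆ ---0 [E]
  m6 ⊆ ---0 [E]
  m8 ⊆ ---0,1---
  m9 ⊆ 1--- [E]
  m11 ⊆ 1--- [E]
  m12 ⊆ ---0,1---
  m13 ⊆ 1--- [E]
  m14 ⊆ ---0,1---
  m15 ⊆ 1--- [E]
E = {---0, 1---}

2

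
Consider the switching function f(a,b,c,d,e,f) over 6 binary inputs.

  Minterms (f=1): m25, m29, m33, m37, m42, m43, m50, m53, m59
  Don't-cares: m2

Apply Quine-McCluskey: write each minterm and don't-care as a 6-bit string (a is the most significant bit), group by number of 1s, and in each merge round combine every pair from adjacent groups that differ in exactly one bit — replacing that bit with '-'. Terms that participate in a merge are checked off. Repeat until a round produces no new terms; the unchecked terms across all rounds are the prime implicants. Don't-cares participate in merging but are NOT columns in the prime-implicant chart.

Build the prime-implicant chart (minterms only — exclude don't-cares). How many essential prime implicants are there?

size-2^0 implicants → 000010  011001(✓)  011101(✓)  100001(✓)  100101(✓)  101010(✓)  101011(✓)  110010  110101(✓)  111011(✓)
size-2^1 implicants → 011-01  1-0101  1-1011  100-01  10101-
Unchecked terms (primes): 000010, 011-01, 1-0101, 1-1011, 100-01, 10101-, 110010
Minterm coverage:
  m25 ⊆ 011-01 [E]
  m29 ⊆ 011-01 [E]
  m33 ⊆ 100-01 [E]
  m37 ⊆ 1-0101,100-01
  m42 ⊆ 10101- [E]
  m43 ⊆ 1-1011,10101-
  m50 ⊆ 110010 [E]
  m53 ⊆ 1-0101 [E]
  m59 ⊆ 1-1011 [E]
E = {011-01, 1-0101, 1-1011, 100-01, 10101-, 110010}

6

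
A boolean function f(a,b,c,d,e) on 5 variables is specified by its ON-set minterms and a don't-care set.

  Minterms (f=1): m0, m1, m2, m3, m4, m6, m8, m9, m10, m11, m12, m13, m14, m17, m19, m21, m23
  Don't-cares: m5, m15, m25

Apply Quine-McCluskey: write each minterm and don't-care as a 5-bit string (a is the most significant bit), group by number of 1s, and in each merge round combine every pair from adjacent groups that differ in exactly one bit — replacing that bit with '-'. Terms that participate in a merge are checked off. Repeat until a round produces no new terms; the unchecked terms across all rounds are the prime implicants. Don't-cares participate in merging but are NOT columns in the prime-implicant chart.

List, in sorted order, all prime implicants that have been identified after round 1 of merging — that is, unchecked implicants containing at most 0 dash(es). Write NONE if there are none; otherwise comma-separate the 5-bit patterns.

[col 0] 00000*, 00001*, 00010*, 00011*, 00100*, 00101*, 00110*, 01000*, 01001*, 01010*, 01011*, 01100*, 01101*, 01110*, 01111*, 10001*, 10011*, 10101*, 10111*, 11001*
[col 1] -0001*, -0011*, -0101*, -1001*, 0-000*, 0-001*, 0-010*, 0-011*, 0-100*, 0-101*, 0-110*, 00-00*, 00-01*, 00-10*, 000-0*, 000-1*, 0000-*, 0001-*, 001-0*, 0010-*, 01-00*, 01-01*, 01-10*, 01-11*, 010-0*, 010-1*, 0100-*, 0101-*, 011-0*, 011-1*, 0110-*, 0111-*, 1-001*, 10-01*, 10-11*, 100-1*, 101-1*
[col 2] --001, -0-01, -00-1, 0--00*, 0--01*, 0--10*, 0-0-0*, 0-0-1*, 0-00-*, 0-01-*, 0-1-0*, 0-10-*, 00--0*, 00-0-*, 000--*, 01--0*, 01--1*, 01-0-*, 01-1-*, 010--*, 011--*, 10--1
[col 3] 0---0, 0--0-, 0-0--, 01---
Prime implicants: --001, -0-01, -00-1, 0---0, 0--0-, 0-0--, 01---, 10--1

NONE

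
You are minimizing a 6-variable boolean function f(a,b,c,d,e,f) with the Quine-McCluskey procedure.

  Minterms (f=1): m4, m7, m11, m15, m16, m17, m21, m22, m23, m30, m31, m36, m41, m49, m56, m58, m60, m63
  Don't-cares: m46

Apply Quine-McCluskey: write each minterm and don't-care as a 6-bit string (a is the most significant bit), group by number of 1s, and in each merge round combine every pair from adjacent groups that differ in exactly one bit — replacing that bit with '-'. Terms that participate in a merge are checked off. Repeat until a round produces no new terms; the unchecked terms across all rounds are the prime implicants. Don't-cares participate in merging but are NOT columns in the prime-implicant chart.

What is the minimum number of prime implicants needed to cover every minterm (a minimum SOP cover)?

Round 0: 000100✓ 000111✓ 001011✓ 001111✓ 010000✓ 010001✓ 010101✓ 010110✓ 010111✓ 011110✓ 011111✓ 100100✓ 101001 101110 110001✓ 111000✓ 111010✓ 111100✓ 111111✓
Round 1: -00100 -10001 -11111 0-0111✓ 0-1111✓ 00-111✓ 001-11 01-110✓ 01-111✓ 010-01 01000- 0101-1 01011-✓ 01111-✓ 111-00 1110-0
Round 2: 0--111 01-11-
PIs = {-00100, -10001, -11111, 0--111, 001-11, 01-11-, 010-01, 01000-, 0101-1, 101001, 101110, 111-00, 1110-0}
Coverage chart:
  m4: -00100 ←essential
  m7: 0--111 ←essential
  m11: 001-11 ←essential
  m15: 0--111,001-11
  m16: 01000- ←essential
  m17: -10001,010-01,01000-
  m21: 010-01,0101-1
  m22: 01-11- ←essential
  m23: 0--111,01-11-,0101-1
  m30: 01-11- ←essential
  m31: -11111,0--111,01-11-
  m36: -00100 ←essential
  m41: 101001 ←essential
  m49: -10001 ←essential
  m56: 111-00,1110-0
  m58: 1110-0 ←essential
  m60: 111-00 ←essential
  m63: -11111 ←essential
Essential: -00100, -10001, -11111, 0--111, 001-11, 01-11-, 01000-, 101001, 111-00, 1110-0
Petrick residual → 010-01
Min cover (11 terms): b'c'de'f' + bc'd'e'f + bcdef + a'def + a'b'cef + a'bde + a'bc'e'f + a'bc'd'e' + ab'cd'e'f + abce'f' + abcd'f'

11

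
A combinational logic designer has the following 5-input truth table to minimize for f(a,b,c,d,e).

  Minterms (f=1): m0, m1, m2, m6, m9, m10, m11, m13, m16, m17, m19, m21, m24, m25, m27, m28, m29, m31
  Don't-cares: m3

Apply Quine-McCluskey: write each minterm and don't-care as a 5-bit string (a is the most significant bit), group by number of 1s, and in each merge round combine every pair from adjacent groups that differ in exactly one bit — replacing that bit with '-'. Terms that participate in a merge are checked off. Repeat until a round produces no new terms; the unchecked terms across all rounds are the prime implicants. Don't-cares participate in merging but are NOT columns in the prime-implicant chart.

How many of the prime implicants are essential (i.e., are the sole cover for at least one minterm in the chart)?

7

size-2^0 implicants → 00000(✓)  00001(✓)  00010(✓)  00011(✓)  00110(✓)  01001(✓)  01010(✓)  01011(✓)  01101(✓)  10000(✓)  10001(✓)  10011(✓)  10101(✓)  11000(✓)  11001(✓)  11011(✓)  11100(✓)  11101(✓)  11111(✓)
size-2^1 implicants → -0000(✓)  -0001(✓)  -0011(✓)  -1001(✓)  -1011(✓)  -1101(✓)  0-001(✓)  0-010(✓)  0-011(✓)  00-10  000-0(✓)  000-1(✓)  0000-(✓)  0001-(✓)  01-01(✓)  010-1(✓)  0101-(✓)  1-000(✓)  1-001(✓)  1-011(✓)  1-101(✓)  10-01(✓)  100-1(✓)  1000-(✓)  11-00(✓)  11-01(✓)  11-11(✓)  110-1(✓)  1100-(✓)  111-1(✓)  1110-(✓)
size-2^2 implicants → --001(✓)  --011(✓)  -00-1(✓)  -000-  -1-01  -10-1(✓)  0-0-1(✓)  0-01-  000--  1--01  1-0-1(✓)  1-00-  11--1  11-0-
size-2^3 implicants → --0-1
Unchecked terms (primes): --0-1, -000-, -1-01, 0-01-, 00-10, 000--, 1--01, 1-00-, 11--1, 11-0-
Minterm coverage:
  m0 ⊆ -000-,000--
  m1 ⊆ --0-1,-000-,000--
  m2 ⊆ 0-01-,00-10,000--
  m6 ⊆ 00-10 [E]
  m9 ⊆ --0-1,-1-01
  m10 ⊆ 0-01- [E]
  m11 ⊆ --0-1,0-01-
  m13 ⊆ -1-01 [E]
  m16 ⊆ -000-,1-00-
  m17 ⊆ --0-1,-000-,1--01,1-00-
  m19 ⊆ --0-1 [E]
  m21 ⊆ 1--01 [E]
  m24 ⊆ 1-00-,11-0-
  m25 ⊆ --0-1,-1-01,1--01,1-00-,11--1,11-0-
  m27 ⊆ --0-1,11--1
  m28 ⊆ 11-0- [E]
  m29 ⊆ -1-01,1--01,11--1,11-0-
  m31 ⊆ 11--1 [E]
E = {--0-1, -1-01, 0-01-, 00-10, 1--01, 11--1, 11-0-}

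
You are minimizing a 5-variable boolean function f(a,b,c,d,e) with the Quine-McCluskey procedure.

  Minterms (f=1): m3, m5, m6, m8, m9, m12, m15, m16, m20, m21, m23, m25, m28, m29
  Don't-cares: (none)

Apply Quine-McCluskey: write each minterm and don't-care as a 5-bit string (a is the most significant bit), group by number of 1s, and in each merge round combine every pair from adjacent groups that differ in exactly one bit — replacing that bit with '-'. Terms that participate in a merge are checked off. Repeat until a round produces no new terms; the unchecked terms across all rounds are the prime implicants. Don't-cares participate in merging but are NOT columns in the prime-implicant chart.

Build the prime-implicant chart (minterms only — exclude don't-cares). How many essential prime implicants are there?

6

size-2^0 implicants → 00011  00101(✓)  00110  01000(✓)  01001(✓)  01100(✓)  01111  10000(✓)  10100(✓)  10101(✓)  10111(✓)  11001(✓)  11100(✓)  11101(✓)
size-2^1 implicants → -0101  -1001  -1100  01-00  0100-  1-100(✓)  1-101(✓)  10-00  101-1  1010-(✓)  11-01  1110-(✓)
size-2^2 implicants → 1-10-
Unchecked terms (primes): -0101, -1001, -1100, 00011, 00110, 01-00, 0100-, 01111, 1-10-, 10-00, 101-1, 11-01
Minterm coverage:
  m3 ⊆ 00011 [E]
  m5 ⊆ -0101 [E]
  m6 ⊆ 00110 [E]
  m8 ⊆ 01-00,0100-
  m9 ⊆ -1001,0100-
  m12 ⊆ -1100,01-00
  m15 ⊆ 01111 [E]
  m16 ⊆ 10-00 [E]
  m20 ⊆ 1-10-,10-00
  m21 ⊆ -0101,1-10-,101-1
  m23 ⊆ 101-1 [E]
  m25 ⊆ -1001,11-01
  m28 ⊆ -1100,1-10-
  m29 ⊆ 1-10-,11-01
E = {-0101, 00011, 00110, 01111, 10-00, 101-1}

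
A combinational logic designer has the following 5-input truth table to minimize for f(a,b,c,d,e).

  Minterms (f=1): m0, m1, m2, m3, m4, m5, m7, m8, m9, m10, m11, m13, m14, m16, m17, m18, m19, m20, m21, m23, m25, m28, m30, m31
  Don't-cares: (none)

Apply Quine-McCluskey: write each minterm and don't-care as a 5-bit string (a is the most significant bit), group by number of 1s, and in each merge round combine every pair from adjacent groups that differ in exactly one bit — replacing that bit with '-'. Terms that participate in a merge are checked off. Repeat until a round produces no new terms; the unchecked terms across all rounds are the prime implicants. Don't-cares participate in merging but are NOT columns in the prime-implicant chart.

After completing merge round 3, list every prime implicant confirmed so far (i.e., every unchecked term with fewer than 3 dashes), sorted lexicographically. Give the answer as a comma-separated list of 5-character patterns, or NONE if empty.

--001, -1110, 0--01, 01-10, 1-100, 1-111, 111-0, 1111-

[col 0] 00000*, 00001*, 00010*, 00011*, 00100*, 00101*, 00111*, 01000*, 01001*, 01010*, 01011*, 01101*, 01110*, 10000*, 10001*, 10010*, 10011*, 10100*, 10101*, 10111*, 11001*, 11100*, 11110*, 11111*
[col 1] -0000*, -0001*, -0010*, -0011*, -0100*, -0101*, -0111*, -1001*, -1110, 0-000*, 0-001*, 0-010*, 0-011*, 0-101*, 00-00*, 00-01*, 00-11*, 000-0*, 000-1*, 0000-*, 0001-*, 001-1*, 0010-*, 01-01*, 01-10, 010-0*, 010-1*, 0100-*, 0101-*, 1-001*, 1-100, 1-111, 10-00*, 10-01*, 10-11*, 100-0*, 100-1*, 1000-*, 1001-*, 101-1*, 1010-*, 111-0, 1111-
[col 2] --001, -0-00*, -0-01*, -0-11*, -00-0*, -00-1*, -000-*, -001-*, -01-1*, -010-*, 0--01, 0-0-0*, 0-0-1*, 0-00-*, 0-01-*, 00--1*, 00-0-*, 000--*, 010--*, 10--1*, 10-0-*, 100--*
[col 3] -0--1, -0-0-, -00--, 0-0--
Prime implicants: --001, -0--1, -0-0-, -00--, -1110, 0--01, 0-0--, 01-10, 1-100, 1-111, 111-0, 1111-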